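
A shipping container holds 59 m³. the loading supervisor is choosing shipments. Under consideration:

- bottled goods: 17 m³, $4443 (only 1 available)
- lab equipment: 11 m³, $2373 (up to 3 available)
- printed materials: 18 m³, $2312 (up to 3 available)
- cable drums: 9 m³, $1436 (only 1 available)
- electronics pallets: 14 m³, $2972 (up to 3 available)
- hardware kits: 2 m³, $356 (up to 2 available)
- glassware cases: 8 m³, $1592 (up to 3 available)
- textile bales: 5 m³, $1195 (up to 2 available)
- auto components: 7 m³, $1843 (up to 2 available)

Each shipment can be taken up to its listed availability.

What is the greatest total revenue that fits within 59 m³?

Ranking by ratio (revenue/m³): auto components 263.29, bottled goods 261.35, textile bales 239.00.
Filling by ratio: bottled goods + lab equipment + 2×hardware kits + 2×textile bales + 2×auto components for 13604, with 3 m³ left unused.
The 11 m³ tied up in lab equipment is better spent on electronics pallets — total rises to 14203 (59 m³).
No other feasible combination exceeds 14203.

14203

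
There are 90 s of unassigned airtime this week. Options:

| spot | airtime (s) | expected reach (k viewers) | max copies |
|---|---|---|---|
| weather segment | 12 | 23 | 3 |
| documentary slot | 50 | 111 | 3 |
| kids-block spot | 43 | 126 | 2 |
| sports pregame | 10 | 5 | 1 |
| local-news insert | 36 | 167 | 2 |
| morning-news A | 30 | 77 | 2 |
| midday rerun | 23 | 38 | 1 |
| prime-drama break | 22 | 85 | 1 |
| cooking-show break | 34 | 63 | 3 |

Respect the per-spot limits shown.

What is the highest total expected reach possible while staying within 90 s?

357

Best packing: weather segment + 2×local-news insert — 84 s, 357 total.
That's the maximum — no swap from here does better than 357.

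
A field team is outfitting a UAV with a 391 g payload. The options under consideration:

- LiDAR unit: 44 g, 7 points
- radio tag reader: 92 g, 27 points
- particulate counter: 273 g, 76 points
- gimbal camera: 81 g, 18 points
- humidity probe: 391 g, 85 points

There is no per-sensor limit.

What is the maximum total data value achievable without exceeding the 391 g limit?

Ranking by ratio (data value/g): radio tag reader 0.29, particulate counter 0.28, gimbal camera 0.22, humidity probe 0.22.
Best packing: 4×radio tag reader — 368 g, 108 total.

108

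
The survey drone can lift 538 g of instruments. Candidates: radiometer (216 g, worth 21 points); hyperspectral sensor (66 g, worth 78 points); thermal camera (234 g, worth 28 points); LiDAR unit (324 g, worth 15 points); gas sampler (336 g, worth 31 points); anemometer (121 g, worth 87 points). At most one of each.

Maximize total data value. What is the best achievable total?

Greedy by ratio would take hyperspectral sensor + thermal camera + anemometer: 421 g used, total 193.
Dropping thermal camera frees 234 g; slotting in gas sampler (336 g) lifts the total to 196 at 523 g.
Every other selection either busts 538 g or fails to beat 196.

196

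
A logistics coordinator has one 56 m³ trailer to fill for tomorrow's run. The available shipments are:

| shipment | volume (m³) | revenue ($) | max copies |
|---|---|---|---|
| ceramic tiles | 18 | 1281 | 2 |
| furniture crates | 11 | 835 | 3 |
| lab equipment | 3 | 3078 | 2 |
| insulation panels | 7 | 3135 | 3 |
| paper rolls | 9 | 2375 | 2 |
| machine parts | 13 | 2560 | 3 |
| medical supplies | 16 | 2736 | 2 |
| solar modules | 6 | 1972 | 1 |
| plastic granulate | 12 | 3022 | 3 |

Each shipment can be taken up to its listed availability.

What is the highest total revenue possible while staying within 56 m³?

Greedy by ratio would take 2×lab equipment + 3×insulation panels + 2×paper rolls + solar modules: 51 m³ used, total 22283.
The 9 m³ tied up in paper rolls is better spent on plastic granulate — total rises to 22930 (54 m³).

22930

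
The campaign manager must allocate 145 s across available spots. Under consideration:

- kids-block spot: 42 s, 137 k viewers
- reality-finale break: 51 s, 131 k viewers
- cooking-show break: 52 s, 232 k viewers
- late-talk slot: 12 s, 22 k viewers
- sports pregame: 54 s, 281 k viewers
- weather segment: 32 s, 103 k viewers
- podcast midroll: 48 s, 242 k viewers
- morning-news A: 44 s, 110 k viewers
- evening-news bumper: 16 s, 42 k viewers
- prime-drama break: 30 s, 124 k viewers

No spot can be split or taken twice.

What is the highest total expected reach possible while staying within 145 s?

669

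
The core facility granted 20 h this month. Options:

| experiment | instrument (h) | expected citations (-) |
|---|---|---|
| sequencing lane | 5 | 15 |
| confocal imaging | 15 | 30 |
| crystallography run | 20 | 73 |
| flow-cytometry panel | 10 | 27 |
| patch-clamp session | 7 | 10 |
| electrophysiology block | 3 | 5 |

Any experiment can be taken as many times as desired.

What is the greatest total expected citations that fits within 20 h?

73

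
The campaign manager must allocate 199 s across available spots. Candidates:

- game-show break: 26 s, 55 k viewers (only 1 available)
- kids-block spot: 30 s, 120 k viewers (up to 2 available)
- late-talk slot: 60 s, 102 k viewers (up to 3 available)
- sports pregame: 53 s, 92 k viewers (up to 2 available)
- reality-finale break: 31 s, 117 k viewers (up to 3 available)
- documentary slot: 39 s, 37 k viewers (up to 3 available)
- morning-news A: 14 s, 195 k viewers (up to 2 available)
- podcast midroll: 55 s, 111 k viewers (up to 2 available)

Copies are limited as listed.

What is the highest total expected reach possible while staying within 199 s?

981

The ratio ordering already packs tightly: 2×kids-block spot + 3×reality-finale break + 2×morning-news A, 181 s, 981.
Nothing else within 199 s beats 981.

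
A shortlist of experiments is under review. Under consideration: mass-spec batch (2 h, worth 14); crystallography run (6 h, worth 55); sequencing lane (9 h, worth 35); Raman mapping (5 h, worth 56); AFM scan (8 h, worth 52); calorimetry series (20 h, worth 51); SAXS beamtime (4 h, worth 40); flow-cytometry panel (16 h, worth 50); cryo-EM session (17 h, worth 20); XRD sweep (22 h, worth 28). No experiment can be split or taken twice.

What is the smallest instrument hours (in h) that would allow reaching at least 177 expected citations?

Minimise h subject to total expected citations ≥ 177.
Taking mass-spec batch + crystallography run + Raman mapping + AFM scan gives 177 (≥ 177) for 21 h.
Below 21 h the best achievable stays under 177.

21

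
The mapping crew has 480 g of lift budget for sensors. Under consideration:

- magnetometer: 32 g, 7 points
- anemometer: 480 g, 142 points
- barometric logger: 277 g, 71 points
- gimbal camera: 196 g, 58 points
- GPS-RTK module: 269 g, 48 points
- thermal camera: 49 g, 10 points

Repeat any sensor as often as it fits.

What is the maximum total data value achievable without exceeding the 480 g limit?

Filling by ratio: 2×magnetometer + 2×gimbal camera for 130, with 24 g left unused.
Dropping 2×magnetometer and 2×gimbal camera frees 456 g; slotting in anemometer (480 g) lifts the total to 142 at 480 g.

142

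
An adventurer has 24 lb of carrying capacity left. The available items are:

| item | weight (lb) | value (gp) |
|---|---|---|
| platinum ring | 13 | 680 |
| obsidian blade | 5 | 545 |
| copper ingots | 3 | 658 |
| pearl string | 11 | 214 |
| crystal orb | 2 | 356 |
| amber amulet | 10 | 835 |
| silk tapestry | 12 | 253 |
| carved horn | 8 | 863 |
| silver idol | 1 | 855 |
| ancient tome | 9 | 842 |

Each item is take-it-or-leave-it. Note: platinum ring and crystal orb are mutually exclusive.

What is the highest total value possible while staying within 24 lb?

3574

Ranking by ratio (value/lb): silver idol 855.00, copper ingots 219.33, crystal orb 178.00.
The ratio heuristic lands on obsidian blade + copper ingots + crystal orb + carved horn + silver idol (3277) but leaves 5 lb idle.
Replace obsidian blade with ancient tome: the trade gains 297 net, giving 3574 at 23 lb.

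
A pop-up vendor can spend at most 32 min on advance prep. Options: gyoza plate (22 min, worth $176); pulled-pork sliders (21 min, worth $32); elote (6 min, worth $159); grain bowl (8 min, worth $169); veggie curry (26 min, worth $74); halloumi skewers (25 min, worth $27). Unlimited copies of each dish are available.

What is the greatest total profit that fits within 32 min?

805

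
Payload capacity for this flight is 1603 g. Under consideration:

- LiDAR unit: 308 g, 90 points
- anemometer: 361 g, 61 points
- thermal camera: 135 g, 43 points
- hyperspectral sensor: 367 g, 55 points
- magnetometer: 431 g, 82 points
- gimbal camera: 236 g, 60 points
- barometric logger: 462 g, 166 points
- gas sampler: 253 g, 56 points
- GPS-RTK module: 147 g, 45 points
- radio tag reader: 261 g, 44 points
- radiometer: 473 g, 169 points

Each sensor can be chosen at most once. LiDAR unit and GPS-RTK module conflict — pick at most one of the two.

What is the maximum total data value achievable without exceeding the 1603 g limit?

Density check — barometric logger 0.36, radiometer 0.36, thermal camera 0.32, GPS-RTK module 0.31 are the best per g.
Best packing: gimbal camera + barometric logger + gas sampler + GPS-RTK module + radiometer — 1571 g, 496 total.
No other feasible combination exceeds 496.

496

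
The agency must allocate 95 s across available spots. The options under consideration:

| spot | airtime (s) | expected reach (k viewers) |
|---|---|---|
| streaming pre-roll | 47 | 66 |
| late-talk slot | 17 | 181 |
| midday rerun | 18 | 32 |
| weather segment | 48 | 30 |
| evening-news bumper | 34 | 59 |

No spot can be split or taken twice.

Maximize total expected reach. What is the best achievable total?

279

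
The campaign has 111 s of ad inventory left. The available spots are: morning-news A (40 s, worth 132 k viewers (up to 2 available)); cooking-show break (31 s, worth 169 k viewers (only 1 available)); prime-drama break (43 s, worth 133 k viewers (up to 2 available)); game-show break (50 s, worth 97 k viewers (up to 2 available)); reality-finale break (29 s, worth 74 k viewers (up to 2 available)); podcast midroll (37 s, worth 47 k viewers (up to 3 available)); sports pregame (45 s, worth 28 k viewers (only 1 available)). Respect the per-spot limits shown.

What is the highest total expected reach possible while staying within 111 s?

433

2×morning-news A + cooking-show break uses 111 of the 111 s and totals 433.
That's the maximum — no swap from here does better than 433.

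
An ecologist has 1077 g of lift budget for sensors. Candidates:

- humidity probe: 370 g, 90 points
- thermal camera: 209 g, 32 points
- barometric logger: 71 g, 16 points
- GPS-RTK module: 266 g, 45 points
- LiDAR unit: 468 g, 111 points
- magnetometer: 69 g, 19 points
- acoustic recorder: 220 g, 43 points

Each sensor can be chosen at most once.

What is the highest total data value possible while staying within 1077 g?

Ranking by ratio (data value/g): magnetometer 0.28, humidity probe 0.24, LiDAR unit 0.24.
Filling by ratio: humidity probe + barometric logger + LiDAR unit + magnetometer for 236, with 99 g left unused.
Dropping barometric logger and magnetometer frees 140 g; slotting in acoustic recorder (220 g) lifts the total to 244 at 1058 g.
Every other selection either busts 1077 g or fails to beat 244.

244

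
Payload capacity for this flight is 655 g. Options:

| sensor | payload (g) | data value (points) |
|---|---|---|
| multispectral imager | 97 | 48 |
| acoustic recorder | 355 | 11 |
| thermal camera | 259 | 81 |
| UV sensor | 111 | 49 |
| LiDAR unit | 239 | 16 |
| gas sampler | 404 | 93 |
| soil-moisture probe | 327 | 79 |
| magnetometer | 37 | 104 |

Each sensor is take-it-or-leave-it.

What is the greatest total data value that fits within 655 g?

Ranking by ratio (data value/g): magnetometer 2.81, multispectral imager 0.49, UV sensor 0.44.
A density-first pass picks multispectral imager + thermal camera + UV sensor + magnetometer — 282 at 504 g.
The 259 g tied up in thermal camera is better spent on gas sampler — total rises to 294 (649 g).

294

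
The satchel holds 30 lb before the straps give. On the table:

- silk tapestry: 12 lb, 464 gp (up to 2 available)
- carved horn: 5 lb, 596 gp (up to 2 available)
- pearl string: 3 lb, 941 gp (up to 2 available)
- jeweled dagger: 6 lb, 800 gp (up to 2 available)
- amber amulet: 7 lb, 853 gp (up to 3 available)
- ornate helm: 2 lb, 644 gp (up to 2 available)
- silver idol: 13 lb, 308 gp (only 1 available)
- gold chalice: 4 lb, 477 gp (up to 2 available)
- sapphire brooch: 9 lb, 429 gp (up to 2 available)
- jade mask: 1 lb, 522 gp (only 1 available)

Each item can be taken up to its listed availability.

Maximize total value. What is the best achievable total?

Taking 2×pearl string + 2×jeweled dagger + amber amulet + 2×ornate helm + jade mask: 30 lb used, 6145 in value.

6145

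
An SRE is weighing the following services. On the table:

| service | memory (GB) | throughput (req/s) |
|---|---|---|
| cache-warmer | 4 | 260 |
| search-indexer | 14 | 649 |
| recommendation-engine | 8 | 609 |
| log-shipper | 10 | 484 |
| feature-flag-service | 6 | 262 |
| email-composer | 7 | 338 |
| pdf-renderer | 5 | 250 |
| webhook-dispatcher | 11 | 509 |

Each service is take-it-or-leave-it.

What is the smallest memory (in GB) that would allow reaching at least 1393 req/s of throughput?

Look for the lowest-memory combination reaching 1393.
Taking cache-warmer + recommendation-engine + email-composer + pdf-renderer gives 1457 (≥ 1393) for 24 GB.
No combination under 24 GB hits 1393.

24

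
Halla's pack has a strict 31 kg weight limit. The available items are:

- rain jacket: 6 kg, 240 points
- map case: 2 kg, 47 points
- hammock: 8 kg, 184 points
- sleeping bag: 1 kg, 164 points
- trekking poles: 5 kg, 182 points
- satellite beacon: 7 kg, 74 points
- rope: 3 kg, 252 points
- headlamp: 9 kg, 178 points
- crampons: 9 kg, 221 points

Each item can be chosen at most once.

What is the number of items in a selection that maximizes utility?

Optimal total is 1133.
For example rain jacket + sleeping bag + trekking poles + satellite beacon + rope + crampons achieves it, using 31 kg.
Any selection reaching 1133 contains exactly 6 items.

6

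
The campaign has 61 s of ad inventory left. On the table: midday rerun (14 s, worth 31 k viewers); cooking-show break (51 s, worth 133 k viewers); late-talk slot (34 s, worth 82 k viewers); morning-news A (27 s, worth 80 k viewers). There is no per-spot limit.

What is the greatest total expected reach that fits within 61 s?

By expected reach per s: morning-news A 2.96, cooking-show break 2.61, late-talk slot 2.41 lead.
Filling by ratio: 2×morning-news A for 160, with 7 s left unused.
The 27 s tied up in morning-news A is better spent on late-talk slot — total rises to 162 (61 s).
That's the maximum — no swap from here does better than 162.

162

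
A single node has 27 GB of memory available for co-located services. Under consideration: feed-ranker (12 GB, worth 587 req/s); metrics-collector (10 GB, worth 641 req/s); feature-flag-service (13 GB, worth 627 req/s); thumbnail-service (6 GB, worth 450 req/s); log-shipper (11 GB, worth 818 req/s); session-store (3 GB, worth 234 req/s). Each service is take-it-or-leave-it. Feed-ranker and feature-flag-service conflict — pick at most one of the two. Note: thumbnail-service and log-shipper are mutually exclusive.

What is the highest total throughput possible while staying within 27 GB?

Taking metrics-collector + log-shipper + session-store: 24 GB used, 1693 in throughput.
The closest alternative, feature-flag-service + log-shipper + session-store, reaches only 1679.

1693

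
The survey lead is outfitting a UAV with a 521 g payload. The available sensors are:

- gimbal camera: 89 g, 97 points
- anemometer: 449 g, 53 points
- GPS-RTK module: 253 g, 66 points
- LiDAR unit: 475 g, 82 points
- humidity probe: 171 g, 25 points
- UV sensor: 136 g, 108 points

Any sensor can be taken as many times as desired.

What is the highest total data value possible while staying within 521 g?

Density check — gimbal camera 1.09, UV sensor 0.79, GPS-RTK module 0.26, LiDAR unit 0.17 are the best per g.
A density-first pass picks 5×gimbal camera — 485 at 445 g.
Dropping gimbal camera frees 89 g; slotting in UV sensor (136 g) lifts the total to 496 at 492 g.

496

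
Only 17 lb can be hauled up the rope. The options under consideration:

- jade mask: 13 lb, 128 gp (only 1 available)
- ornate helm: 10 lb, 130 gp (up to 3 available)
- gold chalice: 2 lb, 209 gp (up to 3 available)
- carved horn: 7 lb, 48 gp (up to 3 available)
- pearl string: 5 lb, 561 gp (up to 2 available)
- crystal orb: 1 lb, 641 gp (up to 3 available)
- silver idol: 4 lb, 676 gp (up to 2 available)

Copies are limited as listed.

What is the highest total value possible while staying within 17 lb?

3902

Greedy by ratio would take pearl string + 3×crystal orb + 2×silver idol: 16 lb used, total 3836.
Dropping pearl string frees 5 lb; slotting in 3×gold chalice (6 lb) lifts the total to 3902 at 17 lb.
That's the maximum — no swap from here does better than 3902.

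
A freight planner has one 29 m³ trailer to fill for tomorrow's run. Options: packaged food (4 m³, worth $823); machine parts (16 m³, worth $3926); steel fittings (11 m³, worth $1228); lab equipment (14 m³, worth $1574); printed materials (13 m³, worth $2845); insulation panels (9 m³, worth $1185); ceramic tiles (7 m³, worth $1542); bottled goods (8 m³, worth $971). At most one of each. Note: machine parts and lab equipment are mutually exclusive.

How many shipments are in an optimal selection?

2

Optimal total is 6771.
For example machine parts + printed materials achieves it, using 29 m³.
All optima have 2 shipments.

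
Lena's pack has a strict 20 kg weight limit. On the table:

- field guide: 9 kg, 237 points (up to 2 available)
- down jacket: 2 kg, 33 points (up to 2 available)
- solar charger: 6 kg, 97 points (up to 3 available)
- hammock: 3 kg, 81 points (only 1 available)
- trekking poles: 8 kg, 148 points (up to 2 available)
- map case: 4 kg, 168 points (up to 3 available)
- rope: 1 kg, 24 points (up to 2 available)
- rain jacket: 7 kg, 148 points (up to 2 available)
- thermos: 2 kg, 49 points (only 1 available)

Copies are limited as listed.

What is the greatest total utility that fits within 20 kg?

691

Density check — map case 42.00, hammock 27.00, field guide 26.33, thermos 24.50 are the best per kg.
A density-first pass picks hammock + 3×map case + 2×rope + thermos — 682 at 19 kg.
Replace rope with down jacket: the trade gains 9 net, giving 691 at 20 kg.
Nothing else within 20 kg beats 691.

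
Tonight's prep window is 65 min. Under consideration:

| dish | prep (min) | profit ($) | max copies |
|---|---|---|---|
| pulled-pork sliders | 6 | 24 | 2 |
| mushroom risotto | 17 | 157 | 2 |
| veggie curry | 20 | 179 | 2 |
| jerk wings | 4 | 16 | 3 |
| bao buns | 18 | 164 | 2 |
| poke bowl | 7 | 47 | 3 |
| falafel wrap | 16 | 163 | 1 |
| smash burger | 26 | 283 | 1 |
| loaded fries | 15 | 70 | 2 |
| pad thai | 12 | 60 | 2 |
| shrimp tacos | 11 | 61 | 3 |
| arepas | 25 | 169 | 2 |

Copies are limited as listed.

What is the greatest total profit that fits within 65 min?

627

Density check — smash burger 10.88, falafel wrap 10.19, mushroom risotto 9.24 are the best per min.
Best packing: pulled-pork sliders + mushroom risotto + falafel wrap + smash burger — 65 min, 627 total.
Nothing else within 65 min beats 627.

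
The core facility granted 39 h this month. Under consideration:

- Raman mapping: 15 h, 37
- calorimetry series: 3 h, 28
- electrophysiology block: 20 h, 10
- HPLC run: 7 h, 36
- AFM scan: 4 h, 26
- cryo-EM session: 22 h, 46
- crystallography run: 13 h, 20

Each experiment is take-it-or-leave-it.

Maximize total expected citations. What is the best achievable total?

136

Taking the top-ratio experiments first gives Raman mapping + calorimetry series + HPLC run + AFM scan for 127 (29 h).
The 15 h tied up in Raman mapping is better spent on cryo-EM session — total rises to 136 (36 h).
Next best is Raman mapping + calorimetry series + HPLC run + AFM scan at 127 (29 h) — short by 9.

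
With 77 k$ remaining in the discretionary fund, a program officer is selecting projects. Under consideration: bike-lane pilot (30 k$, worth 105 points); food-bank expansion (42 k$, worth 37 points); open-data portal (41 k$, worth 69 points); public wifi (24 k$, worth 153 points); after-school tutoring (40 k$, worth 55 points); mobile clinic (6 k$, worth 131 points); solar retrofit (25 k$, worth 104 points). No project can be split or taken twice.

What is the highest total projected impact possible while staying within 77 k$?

Filling by ratio: public wifi + mobile clinic + solar retrofit for 388, with 22 k$ left unused.
The 25 k$ tied up in solar retrofit is better spent on bike-lane pilot — total rises to 389 (60 k$).

389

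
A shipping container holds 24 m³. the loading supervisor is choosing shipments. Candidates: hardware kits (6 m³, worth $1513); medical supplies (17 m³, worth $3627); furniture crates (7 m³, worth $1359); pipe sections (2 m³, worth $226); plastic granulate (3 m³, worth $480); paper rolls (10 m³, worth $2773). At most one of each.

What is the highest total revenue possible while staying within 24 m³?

Taking hardware kits + furniture crates + paper rolls: 23 m³ used, 5645 in revenue.
No other feasible combination exceeds 5645.

5645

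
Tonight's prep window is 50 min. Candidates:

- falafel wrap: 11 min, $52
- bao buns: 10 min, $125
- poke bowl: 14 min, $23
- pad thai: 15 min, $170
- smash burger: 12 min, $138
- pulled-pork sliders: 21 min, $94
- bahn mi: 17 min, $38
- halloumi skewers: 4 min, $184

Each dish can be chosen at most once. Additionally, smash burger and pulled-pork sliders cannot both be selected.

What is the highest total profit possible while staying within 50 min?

617

By profit per min: halloumi skewers 46.00, bao buns 12.50, smash burger 11.50 lead.
Bao buns + pad thai + smash burger + halloumi skewers uses 41 of the 50 min and totals 617.
Next best is bao buns + pad thai + pulled-pork sliders + halloumi skewers at 573 (50 min) — short by 44.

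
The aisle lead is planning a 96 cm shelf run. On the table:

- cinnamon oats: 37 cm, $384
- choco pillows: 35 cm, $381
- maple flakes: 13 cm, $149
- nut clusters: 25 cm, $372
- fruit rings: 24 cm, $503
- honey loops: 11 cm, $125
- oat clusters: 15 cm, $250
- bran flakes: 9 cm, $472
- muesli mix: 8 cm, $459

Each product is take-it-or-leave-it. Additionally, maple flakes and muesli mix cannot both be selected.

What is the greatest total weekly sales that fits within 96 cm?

2181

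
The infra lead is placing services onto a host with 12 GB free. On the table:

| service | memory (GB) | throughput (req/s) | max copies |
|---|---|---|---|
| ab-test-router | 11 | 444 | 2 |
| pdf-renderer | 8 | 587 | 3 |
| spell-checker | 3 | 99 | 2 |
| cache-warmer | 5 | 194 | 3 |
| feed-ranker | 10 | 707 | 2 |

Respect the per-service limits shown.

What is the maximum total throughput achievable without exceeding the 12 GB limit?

Greedy by ratio would take pdf-renderer + spell-checker: 11 GB used, total 686.
Replace pdf-renderer and spell-checker with feed-ranker: the trade gains 21 net, giving 707 at 10 GB.
No other feasible combination exceeds 707.

707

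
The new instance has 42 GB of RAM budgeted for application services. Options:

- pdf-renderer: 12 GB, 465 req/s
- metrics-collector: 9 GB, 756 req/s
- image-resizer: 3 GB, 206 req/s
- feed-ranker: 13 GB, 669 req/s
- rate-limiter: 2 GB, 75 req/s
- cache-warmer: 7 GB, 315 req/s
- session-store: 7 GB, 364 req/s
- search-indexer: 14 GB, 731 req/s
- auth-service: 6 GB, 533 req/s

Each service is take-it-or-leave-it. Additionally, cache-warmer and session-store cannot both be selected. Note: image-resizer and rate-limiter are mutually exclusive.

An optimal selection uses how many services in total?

Optimal total is 2689.
One optimal bundle: metrics-collector + feed-ranker + search-indexer + auth-service (42 GB).
All optima have 4 services.

4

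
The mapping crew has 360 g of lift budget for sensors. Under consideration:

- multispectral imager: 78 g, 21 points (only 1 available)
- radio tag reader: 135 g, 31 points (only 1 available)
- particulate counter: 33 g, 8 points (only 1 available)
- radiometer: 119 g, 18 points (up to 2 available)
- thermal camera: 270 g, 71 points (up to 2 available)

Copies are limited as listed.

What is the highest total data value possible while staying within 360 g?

92

Best packing: multispectral imager + thermal camera — 348 g, 92 total.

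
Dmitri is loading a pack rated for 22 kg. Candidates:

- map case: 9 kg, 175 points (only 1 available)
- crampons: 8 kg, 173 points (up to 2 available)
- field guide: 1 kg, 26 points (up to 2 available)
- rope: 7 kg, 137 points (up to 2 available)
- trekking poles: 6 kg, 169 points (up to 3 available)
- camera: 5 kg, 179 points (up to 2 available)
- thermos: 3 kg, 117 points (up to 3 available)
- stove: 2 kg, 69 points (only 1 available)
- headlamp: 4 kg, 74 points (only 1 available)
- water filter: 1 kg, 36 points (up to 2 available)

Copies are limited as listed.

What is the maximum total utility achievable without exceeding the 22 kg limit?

Taking the top-ratio items first gives field guide + 2×camera + 3×thermos + 2×water filter for 807 (22 kg).
Replace field guide and water filter with stove: the trade gains 7 net, giving 814 at 22 kg.

814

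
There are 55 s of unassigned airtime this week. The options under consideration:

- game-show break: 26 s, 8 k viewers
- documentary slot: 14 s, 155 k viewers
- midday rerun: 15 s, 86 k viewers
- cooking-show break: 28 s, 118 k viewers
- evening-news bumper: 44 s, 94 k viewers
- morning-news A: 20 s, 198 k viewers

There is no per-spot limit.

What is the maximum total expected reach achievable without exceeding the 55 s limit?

551

Filling by ratio: 3×documentary slot for 465, with 13 s left unused.
Dropping 2×documentary slot frees 28 s; slotting in 2×morning-news A (40 s) lifts the total to 551 at 54 s.
The spare 1 s is too small for any remaining spot, and no exchange beats 551.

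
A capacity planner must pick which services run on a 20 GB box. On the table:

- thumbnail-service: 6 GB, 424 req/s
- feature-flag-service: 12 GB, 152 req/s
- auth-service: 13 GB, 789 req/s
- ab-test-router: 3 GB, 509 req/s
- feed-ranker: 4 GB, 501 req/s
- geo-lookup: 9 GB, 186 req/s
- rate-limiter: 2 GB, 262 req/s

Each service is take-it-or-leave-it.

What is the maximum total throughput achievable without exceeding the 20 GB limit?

1799

The ratio heuristic lands on thumbnail-service + ab-test-router + feed-ranker + rate-limiter (1696) but leaves 5 GB idle.
Replace thumbnail-service and rate-limiter with auth-service: the trade gains 103 net, giving 1799 at 20 GB.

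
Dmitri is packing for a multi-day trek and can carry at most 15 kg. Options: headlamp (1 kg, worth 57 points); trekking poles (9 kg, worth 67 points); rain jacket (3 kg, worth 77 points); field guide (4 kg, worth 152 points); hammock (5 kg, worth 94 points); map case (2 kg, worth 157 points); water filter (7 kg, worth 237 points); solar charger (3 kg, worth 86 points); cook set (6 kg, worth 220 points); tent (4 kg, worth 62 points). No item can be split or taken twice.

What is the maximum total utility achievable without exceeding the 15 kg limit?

615

The ratio heuristic lands on headlamp + field guide + map case + cook set (586) but leaves 2 kg idle.
The 1 kg tied up in headlamp is better spent on solar charger — total rises to 615 (15 kg).
Runner-up map case + water filter + cook set tops out at 614.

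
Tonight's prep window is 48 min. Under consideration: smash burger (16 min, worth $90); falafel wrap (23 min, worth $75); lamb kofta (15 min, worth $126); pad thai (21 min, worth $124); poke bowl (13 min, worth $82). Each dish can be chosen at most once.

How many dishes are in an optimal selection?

3

The maximum profit within 48 min is 298.
One optimal bundle: smash burger + lamb kofta + poke bowl (44 min).
All optima have 3 dishes.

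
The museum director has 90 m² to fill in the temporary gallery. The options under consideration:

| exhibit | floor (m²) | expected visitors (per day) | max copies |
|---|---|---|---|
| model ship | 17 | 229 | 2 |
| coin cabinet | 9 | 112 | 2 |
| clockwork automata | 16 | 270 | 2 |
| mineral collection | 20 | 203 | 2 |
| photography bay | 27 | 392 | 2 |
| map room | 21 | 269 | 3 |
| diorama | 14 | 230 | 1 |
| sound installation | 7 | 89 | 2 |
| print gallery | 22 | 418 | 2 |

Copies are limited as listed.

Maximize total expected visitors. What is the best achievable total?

1606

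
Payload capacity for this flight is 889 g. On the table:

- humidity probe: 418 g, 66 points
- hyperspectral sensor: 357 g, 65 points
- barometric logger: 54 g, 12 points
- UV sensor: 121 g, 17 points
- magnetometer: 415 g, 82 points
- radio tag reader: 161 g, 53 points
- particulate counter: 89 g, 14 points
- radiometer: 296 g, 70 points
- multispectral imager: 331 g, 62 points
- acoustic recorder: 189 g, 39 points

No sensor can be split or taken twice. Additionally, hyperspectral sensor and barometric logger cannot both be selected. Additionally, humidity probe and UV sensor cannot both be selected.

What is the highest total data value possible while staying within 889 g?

The ratio heuristic lands on barometric logger + radio tag reader + particulate counter + radiometer + acoustic recorder (188) but leaves 100 g idle.
The 332 g tied up in barometric logger and particulate counter and acoustic recorder is better spent on magnetometer — total rises to 205 (872 g).

205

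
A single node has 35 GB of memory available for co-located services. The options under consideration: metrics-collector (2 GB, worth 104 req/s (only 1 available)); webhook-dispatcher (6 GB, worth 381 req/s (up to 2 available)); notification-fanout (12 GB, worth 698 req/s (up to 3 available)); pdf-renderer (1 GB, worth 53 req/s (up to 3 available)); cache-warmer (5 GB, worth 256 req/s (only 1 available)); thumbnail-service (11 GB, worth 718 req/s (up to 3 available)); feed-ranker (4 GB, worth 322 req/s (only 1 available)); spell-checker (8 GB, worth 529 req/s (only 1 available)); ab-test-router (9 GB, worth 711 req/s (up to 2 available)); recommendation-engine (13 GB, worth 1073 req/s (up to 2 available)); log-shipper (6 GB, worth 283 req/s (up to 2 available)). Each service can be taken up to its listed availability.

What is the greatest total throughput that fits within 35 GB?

2857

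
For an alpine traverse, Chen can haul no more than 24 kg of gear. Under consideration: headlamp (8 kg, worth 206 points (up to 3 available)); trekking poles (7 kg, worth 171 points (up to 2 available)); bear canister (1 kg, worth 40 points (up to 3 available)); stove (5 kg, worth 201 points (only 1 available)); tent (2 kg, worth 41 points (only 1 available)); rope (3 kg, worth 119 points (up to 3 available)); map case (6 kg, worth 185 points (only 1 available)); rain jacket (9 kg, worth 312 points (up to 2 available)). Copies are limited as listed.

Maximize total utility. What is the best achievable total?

910

Density check — stove 40.20, bear canister 40.00, rope 39.67 are the best per kg.
Greedy by ratio would take 3×bear canister + stove + 3×rope + map case: 23 kg used, total 863.
Replace 2×bear canister and map case with rain jacket: the trade gains 47 net, giving 910 at 24 kg.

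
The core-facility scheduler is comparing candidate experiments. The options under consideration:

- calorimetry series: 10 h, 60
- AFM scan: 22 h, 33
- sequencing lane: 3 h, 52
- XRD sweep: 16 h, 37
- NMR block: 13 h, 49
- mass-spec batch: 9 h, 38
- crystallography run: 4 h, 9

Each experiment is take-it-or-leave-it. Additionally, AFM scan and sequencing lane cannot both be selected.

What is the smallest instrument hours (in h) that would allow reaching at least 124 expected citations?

22

Need the lightest bundle worth ≥ 124.
Taking calorimetry series + sequencing lane + mass-spec batch gives 150 (≥ 124) for 22 h.
Any bundle with less than 22 h falls short of 124.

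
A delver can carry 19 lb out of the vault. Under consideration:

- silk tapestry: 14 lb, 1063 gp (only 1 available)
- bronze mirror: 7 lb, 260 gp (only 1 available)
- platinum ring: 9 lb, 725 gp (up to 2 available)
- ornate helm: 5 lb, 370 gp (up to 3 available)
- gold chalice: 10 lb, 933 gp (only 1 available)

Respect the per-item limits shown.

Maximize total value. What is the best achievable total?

1658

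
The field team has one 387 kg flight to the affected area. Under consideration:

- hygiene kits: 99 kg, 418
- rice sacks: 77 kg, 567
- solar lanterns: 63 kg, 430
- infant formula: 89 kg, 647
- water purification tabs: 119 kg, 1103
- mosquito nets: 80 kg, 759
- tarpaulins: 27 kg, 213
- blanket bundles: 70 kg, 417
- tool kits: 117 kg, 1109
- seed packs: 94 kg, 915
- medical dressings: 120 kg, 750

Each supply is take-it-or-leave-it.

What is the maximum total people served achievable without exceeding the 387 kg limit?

3430

A density-first pass picks solar lanterns + mosquito nets + tarpaulins + tool kits + seed packs — 3426 at 381 kg.
Replace solar lanterns and tarpaulins with infant formula: the trade gains 4 net, giving 3430 at 380 kg.
Runner-up solar lanterns + mosquito nets + tarpaulins + tool kits + seed packs tops out at 3426.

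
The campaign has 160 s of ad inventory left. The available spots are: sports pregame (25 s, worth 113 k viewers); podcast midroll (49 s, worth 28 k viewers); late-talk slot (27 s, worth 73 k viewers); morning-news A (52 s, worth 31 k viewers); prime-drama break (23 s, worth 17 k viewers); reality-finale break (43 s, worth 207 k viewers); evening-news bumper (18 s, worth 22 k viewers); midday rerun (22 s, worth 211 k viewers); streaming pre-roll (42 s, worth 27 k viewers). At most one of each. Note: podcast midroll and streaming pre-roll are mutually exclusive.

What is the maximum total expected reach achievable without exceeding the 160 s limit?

Best packing: sports pregame + late-talk slot + prime-drama break + reality-finale break + evening-news bumper + midday rerun — 158 s, 643 total.
Runner-up sports pregame + late-talk slot + reality-finale break + midday rerun + streaming pre-roll tops out at 631.

643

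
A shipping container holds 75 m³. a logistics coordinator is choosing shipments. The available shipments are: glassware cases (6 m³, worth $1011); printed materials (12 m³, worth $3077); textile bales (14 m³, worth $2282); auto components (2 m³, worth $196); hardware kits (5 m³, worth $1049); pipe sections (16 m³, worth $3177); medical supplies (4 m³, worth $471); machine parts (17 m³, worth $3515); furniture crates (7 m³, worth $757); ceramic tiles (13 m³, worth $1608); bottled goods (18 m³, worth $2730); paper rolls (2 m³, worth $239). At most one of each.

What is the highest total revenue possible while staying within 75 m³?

14582

Density check — printed materials 256.42, hardware kits 209.80, machine parts 206.76, pipe sections 198.56 are the best per m³.
Greedy by ratio would take glassware cases + printed materials + textile bales + auto components + hardware kits + pipe sections + machine parts + paper rolls: 74 m³ used, total 14546.
The 4 m³ tied up in auto components and paper rolls is better spent on medical supplies — total rises to 14582 (74 m³).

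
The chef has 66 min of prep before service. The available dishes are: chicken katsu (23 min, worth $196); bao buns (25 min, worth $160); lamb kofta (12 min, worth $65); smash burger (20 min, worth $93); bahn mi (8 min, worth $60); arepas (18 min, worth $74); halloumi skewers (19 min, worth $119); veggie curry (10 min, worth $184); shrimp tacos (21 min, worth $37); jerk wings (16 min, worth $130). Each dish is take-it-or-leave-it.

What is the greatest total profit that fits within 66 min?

600

The ratio heuristic lands on chicken katsu + bahn mi + veggie curry + jerk wings (570) but leaves 9 min idle.
Replace jerk wings with bao buns: the trade gains 30 net, giving 600 at 66 min.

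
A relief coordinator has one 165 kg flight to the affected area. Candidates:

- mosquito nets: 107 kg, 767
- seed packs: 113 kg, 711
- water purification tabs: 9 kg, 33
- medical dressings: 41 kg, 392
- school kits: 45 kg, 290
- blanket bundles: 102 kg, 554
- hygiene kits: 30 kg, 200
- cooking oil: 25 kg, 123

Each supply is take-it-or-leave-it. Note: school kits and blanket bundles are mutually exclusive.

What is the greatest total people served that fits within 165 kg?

1192

Taking mosquito nets + water purification tabs + medical dressings: 157 kg used, 1192 in people served.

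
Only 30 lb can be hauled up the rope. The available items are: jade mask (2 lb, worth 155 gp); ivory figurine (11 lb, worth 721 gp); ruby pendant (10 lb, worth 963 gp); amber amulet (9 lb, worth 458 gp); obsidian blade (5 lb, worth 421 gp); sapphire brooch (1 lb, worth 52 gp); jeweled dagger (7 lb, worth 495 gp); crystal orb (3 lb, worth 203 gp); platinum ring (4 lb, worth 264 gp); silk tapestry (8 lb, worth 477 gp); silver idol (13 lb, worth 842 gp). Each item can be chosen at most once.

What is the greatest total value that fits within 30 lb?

2398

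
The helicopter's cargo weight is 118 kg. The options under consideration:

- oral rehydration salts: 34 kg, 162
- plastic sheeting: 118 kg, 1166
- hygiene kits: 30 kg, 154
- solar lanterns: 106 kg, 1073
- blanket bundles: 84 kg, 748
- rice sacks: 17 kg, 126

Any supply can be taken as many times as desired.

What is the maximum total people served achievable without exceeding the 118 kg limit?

Greedy by ratio would take solar lanterns: 106 kg used, total 1073.
The 106 kg tied up in solar lanterns is better spent on plastic sheeting — total rises to 1166 (118 kg).
Every other selection either busts 118 kg or fails to beat 1166.

1166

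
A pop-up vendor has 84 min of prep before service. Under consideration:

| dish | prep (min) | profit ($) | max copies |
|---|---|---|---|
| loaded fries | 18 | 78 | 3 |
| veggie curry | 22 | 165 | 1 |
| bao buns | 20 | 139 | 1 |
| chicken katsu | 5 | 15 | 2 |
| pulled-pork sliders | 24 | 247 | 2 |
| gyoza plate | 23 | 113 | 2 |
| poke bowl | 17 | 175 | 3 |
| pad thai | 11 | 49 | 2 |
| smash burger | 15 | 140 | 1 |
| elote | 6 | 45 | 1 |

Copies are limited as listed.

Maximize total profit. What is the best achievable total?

Filling by ratio: pulled-pork sliders + 3×poke bowl + elote for 817, with 3 min left unused.
Replace poke bowl and elote with pulled-pork sliders: the trade gains 27 net, giving 844 at 82 min.

844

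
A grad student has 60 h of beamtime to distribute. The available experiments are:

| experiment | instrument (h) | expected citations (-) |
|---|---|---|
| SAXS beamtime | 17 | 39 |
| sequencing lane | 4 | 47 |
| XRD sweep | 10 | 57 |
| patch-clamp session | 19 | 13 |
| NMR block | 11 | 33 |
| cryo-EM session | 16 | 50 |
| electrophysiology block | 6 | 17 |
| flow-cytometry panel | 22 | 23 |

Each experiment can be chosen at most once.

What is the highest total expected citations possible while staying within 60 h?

Taking the top-ratio experiments first gives sequencing lane + XRD sweep + NMR block + cryo-EM session + electrophysiology block for 204 (47 h).
Dropping electrophysiology block frees 6 h; slotting in SAXS beamtime (17 h) lifts the total to 226 at 58 h.

226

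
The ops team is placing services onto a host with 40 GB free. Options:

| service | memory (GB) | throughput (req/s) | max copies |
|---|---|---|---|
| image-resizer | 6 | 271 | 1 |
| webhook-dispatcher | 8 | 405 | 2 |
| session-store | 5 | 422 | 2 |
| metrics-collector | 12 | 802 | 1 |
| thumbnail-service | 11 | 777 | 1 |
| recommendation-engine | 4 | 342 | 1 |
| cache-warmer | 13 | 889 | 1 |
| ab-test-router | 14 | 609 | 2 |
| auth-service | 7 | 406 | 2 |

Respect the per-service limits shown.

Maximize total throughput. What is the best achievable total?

2877

Greedy by ratio would take 2×session-store + thumbnail-service + recommendation-engine + cache-warmer: 38 GB used, total 2852.
Dropping thumbnail-service frees 11 GB; slotting in metrics-collector (12 GB) lifts the total to 2877 at 39 GB.
No other feasible combination exceeds 2877.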